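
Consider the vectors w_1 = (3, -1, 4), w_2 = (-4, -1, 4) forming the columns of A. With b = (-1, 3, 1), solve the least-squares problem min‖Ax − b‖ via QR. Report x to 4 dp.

x = (-0.1092, 0.1681)

w_1 = (3, -1, 4); ‖w_1‖ = 5.0990, so e_1 = (0.5883, -0.1961, 0.7845).
e_1·w_2 = 0.5883·(-4) + (-0.1961)·(-1) + 0.7845·4 = 0.9806.
u_2 = w_2 − 0.9806·e_1 = (-4.5769, -0.8077, 3.2308).
‖u_2‖ = 5.6603, so e_2 = (-0.8086, -0.1427, 0.5708).
Qᵀb = (-0.3922, 0.9513).
Back-substitute: x_2 = 0.9513/5.6603 = 0.1681.
x_1 = (-0.3922 − 0.9806·0.1681)/5.0990 = -0.1092.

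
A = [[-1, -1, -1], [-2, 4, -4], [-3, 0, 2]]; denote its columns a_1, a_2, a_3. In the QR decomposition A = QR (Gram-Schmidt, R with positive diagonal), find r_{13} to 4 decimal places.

r_{13} = 0.8018

a_1 = (-1, -2, -3); ‖a_1‖ = 3.7417, so q_1 = (-0.2673, -0.5345, -0.8018).
r_{13} = q_1·a_3 = 0.8018.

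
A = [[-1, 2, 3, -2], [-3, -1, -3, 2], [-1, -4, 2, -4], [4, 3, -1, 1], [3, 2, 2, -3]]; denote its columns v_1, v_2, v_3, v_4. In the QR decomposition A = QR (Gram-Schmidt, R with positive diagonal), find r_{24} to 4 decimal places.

v_1 = (-1, -3, -1, 4, 3); ‖v_1‖ = 6.0000, so q_1 = (-0.1667, -0.5000, -0.1667, 0.6667, 0.5000).
q_1·v_2 = (-0.1667)·2 + (-0.5000)·(-1) + (-0.1667)·(-4) + 0.6667·3 + 0.5000·2 = 3.8333.
u_2 = v_2 − 3.8333·q_1 = (2.6389, 0.9167, -3.3611, 0.4444, 0.0833).
‖u_2‖ = 4.3938, so q_2 = (0.6006, 0.2086, -0.7650, 0.1012, 0.0190).
r_{24} = q_2·v_4 = 2.3202.

r_{24} = 2.3202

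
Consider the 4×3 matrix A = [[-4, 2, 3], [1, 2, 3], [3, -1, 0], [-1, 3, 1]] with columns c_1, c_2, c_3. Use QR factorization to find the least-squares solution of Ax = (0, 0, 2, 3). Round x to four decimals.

c_1 = (-4, 1, 3, -1); ‖c_1‖ = 5.1962, so q_1 = (-0.7698, 0.1925, 0.5774, -0.1925).
q_1·c_2 = (-0.7698)·2 + 0.1925·2 + 0.5774·(-1) + (-0.1925)·3 = -2.3094.
u_2 = c_2 + 2.3094·q_1 = (0.2222, 2.4444, 0.3333, 2.5556).
‖u_2‖ = 3.5590, so q_2 = (0.0624, 0.6868, 0.0937, 0.7180).
q_1·c_3 = (-0.7698)·3 + 0.1925·3 + 0.5774·0 + (-0.1925)·1 = -1.9245; q_2·c_3 = 0.0624·3 + 0.6868·3 + 0.0937·0 + 0.7180·1 = 2.9659.
u_3 = c_3 + 1.9245·q_1 − 2.9659·q_2 = (1.3333, 1.3333, 0.8333, -1.5000).
‖u_3‖ = 2.5495, so q_3 = (0.5230, 0.5230, 0.3269, -0.5883).
Qᵀb = (0.5774, 2.3415, -1.1113).
Back-substitute: x_3 = -1.1113/2.5495 = -0.4359.
x_2 = (2.3415 − 2.9659·(-0.4359))/3.5590 = 1.0211.
x_1 = (0.5774 + 2.3094·1.0211 + 1.9245·(-0.4359))/5.1962 = 0.4035.

x = (0.4035, 1.0211, -0.4359)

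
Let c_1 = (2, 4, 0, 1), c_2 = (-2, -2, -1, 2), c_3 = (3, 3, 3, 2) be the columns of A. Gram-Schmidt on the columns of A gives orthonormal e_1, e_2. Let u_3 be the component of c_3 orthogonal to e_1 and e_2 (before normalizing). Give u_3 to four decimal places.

c_1 = (2, 4, 0, 1); ‖c_1‖ = 4.5826, so e_1 = (0.4364, 0.8729, 0.0000, 0.2182).
e_1·c_2 = 0.4364·(-2) + 0.8729·(-2) + 0.0000·(-1) + 0.2182·2 = -2.1822.
u_2 = c_2 + 2.1822·e_1 = (-1.0476, -0.0952, -1.0000, 2.4762).
‖u_2‖ = 2.8702, so e_2 = (-0.3650, -0.0332, -0.3484, 0.8627).
e_1·c_3 = 0.4364·3 + 0.8729·3 + 0.0000·3 + 0.2182·2 = 4.3644; e_2·c_3 = (-0.3650)·3 + (-0.0332)·3 + (-0.3484)·3 + 0.8627·2 = -0.5143.
u_3 = c_3 − 4.3644·e_1 + 0.5143·e_2 = (0.9075, -0.8266, 2.8208, 1.4913).

u_3 = (0.9075, -0.8266, 2.8208, 1.4913)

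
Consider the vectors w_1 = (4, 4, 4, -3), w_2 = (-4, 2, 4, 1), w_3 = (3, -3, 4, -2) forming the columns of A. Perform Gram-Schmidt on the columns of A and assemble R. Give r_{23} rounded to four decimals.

w_1 = (4, 4, 4, -3); ‖w_1‖ = 7.5498, so e_1 = (0.5298, 0.5298, 0.5298, -0.3974).
e_1·w_2 = 0.5298·(-4) + 0.5298·2 + 0.5298·4 + (-0.3974)·1 = 0.6623.
u_2 = w_2 − 0.6623·e_1 = (-4.3509, 1.6491, 3.6491, 1.2632).
‖u_2‖ = 6.0466, so e_2 = (-0.7196, 0.2727, 0.6035, 0.2089).
r_{23} = e_2·w_3 = -0.9807.

r_{23} = -0.9807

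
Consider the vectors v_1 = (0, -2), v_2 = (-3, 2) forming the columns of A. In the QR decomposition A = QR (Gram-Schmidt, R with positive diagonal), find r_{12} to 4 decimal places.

r_{12} = -2.0000

v_1 = (0, -2); ‖v_1‖ = 2.0000, so q_1 = (0.0000, -1.0000).
r_{12} = q_1·v_2 = -2.0000.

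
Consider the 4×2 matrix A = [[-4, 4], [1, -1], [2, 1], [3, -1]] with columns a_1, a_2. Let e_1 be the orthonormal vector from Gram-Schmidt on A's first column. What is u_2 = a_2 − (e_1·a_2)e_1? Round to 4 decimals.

u_2 = (1.6000, -0.4000, 2.2000, 0.8000)

a_1 = (-4, 1, 2, 3); ‖a_1‖ = 5.4772, so e_1 = (-0.7303, 0.1826, 0.3651, 0.5477).
e_1·a_2 = (-0.7303)·4 + 0.1826·(-1) + 0.3651·1 + 0.5477·(-1) = -3.2863.
u_2 = a_2 + 3.2863·e_1 = (1.6000, -0.4000, 2.2000, 0.8000).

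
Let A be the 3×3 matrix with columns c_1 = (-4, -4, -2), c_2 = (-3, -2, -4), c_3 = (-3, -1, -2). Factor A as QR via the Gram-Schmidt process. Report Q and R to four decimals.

c_1 = (-4, -4, -2); ‖c_1‖ = 6.0000, so e_1 = (-0.6667, -0.6667, -0.3333).
e_1·c_2 = (-0.6667)·(-3) + (-0.6667)·(-2) + (-0.3333)·(-4) = 4.6667.
u_2 = c_2 − 4.6667·e_1 = (0.1111, 1.1111, -2.4444).
‖u_2‖ = 2.6874, so e_2 = (0.0413, 0.4134, -0.9096).
e_1·c_3 = (-0.6667)·(-3) + (-0.6667)·(-1) + (-0.3333)·(-2) = 3.3333; e_2·c_3 = 0.0413·(-3) + 0.4134·(-1) + (-0.9096)·(-2) = 1.2817.
u_3 = c_3 − 3.3333·e_1 − 1.2817·e_2 = (-0.8308, 0.6923, 0.2769).
‖u_3‖ = 1.1163, so e_3 = (-0.7442, 0.6202, 0.2481).

Q = [[-0.6667, 0.0413, -0.7442], [-0.6667, 0.4134, 0.6202], [-0.3333, -0.9096, 0.2481]], R = [[6.0000, 4.6667, 3.3333], [0.0000, 2.6874, 1.2817], [0.0000, 0.0000, 1.1163]]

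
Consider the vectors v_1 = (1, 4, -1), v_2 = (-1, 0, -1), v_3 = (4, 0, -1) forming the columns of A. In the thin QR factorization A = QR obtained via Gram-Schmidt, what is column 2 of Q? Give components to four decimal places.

e_2 = (-0.7071, 0.0000, -0.7071)

e_1 = v_1/‖v_1‖ = (1, 4, -1)/4.2426 = (0.2357, 0.9428, -0.2357).
r_{12} = e_1·v_2 = 0.0000.
u_2 = v_2 + 0.0000·e_1 = (-1.0000, 0.0000, -1.0000).
‖u_2‖ = 1.4142, so e_2 = (-0.7071, 0.0000, -0.7071).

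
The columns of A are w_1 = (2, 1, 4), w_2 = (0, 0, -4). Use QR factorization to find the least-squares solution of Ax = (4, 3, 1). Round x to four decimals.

w_1 = (2, 1, 4); ‖w_1‖ = 4.5826, so q_1 = (0.4364, 0.2182, 0.8729).
q_1·w_2 = 0.4364·0 + 0.2182·0 + 0.8729·(-4) = -3.4915.
u_2 = w_2 + 3.4915·q_1 = (1.5238, 0.7619, -0.9524).
‖u_2‖ = 1.9518, so q_2 = (0.7807, 0.3904, -0.4880).
Qᵀb = (3.2733, 3.8060).
Back-substitute: x_2 = 3.8060/1.9518 = 1.9500.
x_1 = (3.2733 + 3.4915·1.9500)/4.5826 = 2.2000.

x = (2.2000, 1.9500)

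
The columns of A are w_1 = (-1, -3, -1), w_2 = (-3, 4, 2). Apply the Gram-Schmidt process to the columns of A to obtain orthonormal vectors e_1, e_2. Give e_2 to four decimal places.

e_2 = (-0.9428, 0.2357, 0.2357)

w_1 = (-1, -3, -1); ‖w_1‖ = 3.3166, so e_1 = (-0.3015, -0.9045, -0.3015).
e_1·w_2 = (-0.3015)·(-3) + (-0.9045)·4 + (-0.3015)·2 = -3.3166.
u_2 = w_2 + 3.3166·e_1 = (-4.0000, 1.0000, 1.0000).
‖u_2‖ = 4.2426, so e_2 = (-0.9428, 0.2357, 0.2357).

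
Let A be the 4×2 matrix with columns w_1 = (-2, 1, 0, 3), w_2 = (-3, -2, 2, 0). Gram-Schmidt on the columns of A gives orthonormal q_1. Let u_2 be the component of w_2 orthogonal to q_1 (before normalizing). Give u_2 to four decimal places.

w_1 = (-2, 1, 0, 3); ‖w_1‖ = 3.7417, so q_1 = (-0.5345, 0.2673, 0.0000, 0.8018).
q_1·w_2 = (-0.5345)·(-3) + 0.2673·(-2) + 0.0000·2 + 0.8018·0 = 1.0690.
u_2 = w_2 − 1.0690·q_1 = (-2.4286, -2.2857, 2.0000, -0.8571).

u_2 = (-2.4286, -2.2857, 2.0000, -0.8571)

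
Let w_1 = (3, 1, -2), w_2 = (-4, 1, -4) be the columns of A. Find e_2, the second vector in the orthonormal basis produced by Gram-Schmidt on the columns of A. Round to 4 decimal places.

e_2 = (-0.5902, 0.2135, -0.7785)

w_1 = (3, 1, -2); ‖w_1‖ = 3.7417, so e_1 = (0.8018, 0.2673, -0.5345).
e_1·w_2 = 0.8018·(-4) + 0.2673·1 + (-0.5345)·(-4) = -0.8018.
u_2 = w_2 + 0.8018·e_1 = (-3.3571, 1.2143, -4.4286).
‖u_2‖ = 5.6883, so e_2 = (-0.5902, 0.2135, -0.7785).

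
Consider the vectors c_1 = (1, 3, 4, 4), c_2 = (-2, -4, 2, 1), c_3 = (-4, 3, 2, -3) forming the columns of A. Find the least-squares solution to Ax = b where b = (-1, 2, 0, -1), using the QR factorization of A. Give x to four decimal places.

x = (0.0046, -0.2409, 0.3230)

c_1 = (1, 3, 4, 4); ‖c_1‖ = 6.4807, so q_1 = (0.1543, 0.4629, 0.6172, 0.6172).
q_1·c_2 = 0.1543·(-2) + 0.4629·(-4) + 0.6172·2 + 0.6172·1 = -0.3086.
u_2 = c_2 + 0.3086·q_1 = (-1.9524, -3.8571, 2.1905, 1.1905).
‖u_2‖ = 4.9905, so q_2 = (-0.3912, -0.7729, 0.4389, 0.2386).
q_1·c_3 = 0.1543·(-4) + 0.4629·3 + 0.6172·2 + 0.6172·(-3) = 0.1543; q_2·c_3 = (-0.3912)·(-4) + (-0.7729)·3 + 0.4389·2 + 0.2386·(-3) = -0.5916.
u_3 = c_3 − 0.1543·q_1 + 0.5916·q_2 = (-4.2553, 2.4713, 2.1644, -2.9541).
‖u_3‖ = 6.1340, so q_3 = (-0.6937, 0.4029, 0.3529, -0.4816).
Qᵀb = (0.1543, -1.3931, 1.9811).
Back-substitute: x_3 = 1.9811/6.1340 = 0.3230.
x_2 = (-1.3931 + 0.5916·0.3230)/4.9905 = -0.2409.
x_1 = (0.1543 + 0.3086·(-0.2409) − 0.1543·0.3230)/6.4807 = 0.0046.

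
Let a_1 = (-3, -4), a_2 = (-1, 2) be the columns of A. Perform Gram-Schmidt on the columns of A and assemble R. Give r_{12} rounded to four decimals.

r_{12} = -1.0000

a_1 = (-3, -4); ‖a_1‖ = 5.0000, so q_1 = (-0.6000, -0.8000).
r_{12} = q_1·a_2 = -1.0000.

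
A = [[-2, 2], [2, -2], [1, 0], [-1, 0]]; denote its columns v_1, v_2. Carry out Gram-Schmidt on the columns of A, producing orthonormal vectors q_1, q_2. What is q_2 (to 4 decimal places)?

q_2 = (0.3162, -0.3162, 0.6325, -0.6325)

v_1 = (-2, 2, 1, -1); ‖v_1‖ = 3.1623, so q_1 = (-0.6325, 0.6325, 0.3162, -0.3162).
q_1·v_2 = (-0.6325)·2 + 0.6325·(-2) + 0.3162·0 + (-0.3162)·0 = -2.5298.
u_2 = v_2 + 2.5298·q_1 = (0.4000, -0.4000, 0.8000, -0.8000).
‖u_2‖ = 1.2649, so q_2 = (0.3162, -0.3162, 0.6325, -0.6325).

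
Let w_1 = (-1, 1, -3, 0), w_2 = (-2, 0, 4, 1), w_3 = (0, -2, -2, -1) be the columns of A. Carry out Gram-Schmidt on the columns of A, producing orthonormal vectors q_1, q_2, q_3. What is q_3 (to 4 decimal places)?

q_1 = w_1/‖w_1‖ = (-1, 1, -3, 0)/3.3166 = (-0.3015, 0.3015, -0.9045, 0.0000).
r_{12} = q_1·w_2 = -3.0151.
u_2 = w_2 + 3.0151·q_1 = (-2.9091, 0.9091, 1.2727, 1.0000).
‖u_2‖ = 3.4510, so q_2 = (-0.8430, 0.2634, 0.3688, 0.2898).
r_{13} = q_1·w_3 = 1.2060; r_{23} = q_2·w_3 = -1.5542.
u_3 = w_3 − 1.2060·q_1 + 1.5542·q_2 = (-0.9466, -1.9542, -0.3359, -0.5496).
‖u_3‖ = 2.2649, so q_3 = (-0.4179, -0.8628, -0.1483, -0.2427).

q_3 = (-0.4179, -0.8628, -0.1483, -0.2427)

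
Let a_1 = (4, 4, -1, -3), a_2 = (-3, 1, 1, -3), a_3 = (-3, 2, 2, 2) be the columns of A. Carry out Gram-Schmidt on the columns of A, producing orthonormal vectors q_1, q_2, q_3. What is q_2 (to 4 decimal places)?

q_1 = a_1/‖a_1‖ = (4, 4, -1, -3)/6.4807 = (0.6172, 0.6172, -0.1543, -0.4629).
r_{12} = q_1·a_2 = 0.0000.
u_2 = a_2 − 0.0000·q_1 = (-3.0000, 1.0000, 1.0000, -3.0000).
‖u_2‖ = 4.4721, so q_2 = (-0.6708, 0.2236, 0.2236, -0.6708).

q_2 = (-0.6708, 0.2236, 0.2236, -0.6708)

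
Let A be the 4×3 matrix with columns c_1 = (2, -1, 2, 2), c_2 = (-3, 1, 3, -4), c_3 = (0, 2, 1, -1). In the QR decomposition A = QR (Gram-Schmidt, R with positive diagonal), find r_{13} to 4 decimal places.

r_{13} = -0.5547

c_1 = (2, -1, 2, 2); ‖c_1‖ = 3.6056, so e_1 = (0.5547, -0.2774, 0.5547, 0.5547).
r_{13} = e_1·c_3 = -0.5547.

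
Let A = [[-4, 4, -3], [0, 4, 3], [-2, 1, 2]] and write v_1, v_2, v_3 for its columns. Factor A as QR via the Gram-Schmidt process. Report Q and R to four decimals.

Q = [[-0.8944, 0.0976, -0.4364], [0.0000, 0.9759, 0.2182], [-0.4472, -0.1952, 0.8729]], R = [[4.4721, -4.0249, 1.7889], [0.0000, 4.0988, 2.2446], [0.0000, 0.0000, 3.7097]]

e_1 = v_1/‖v_1‖ = (-4, 0, -2)/4.4721 = (-0.8944, 0.0000, -0.4472).
r_{12} = e_1·v_2 = -4.0249.
u_2 = v_2 + 4.0249·e_1 = (0.4000, 4.0000, -0.8000).
‖u_2‖ = 4.0988, so e_2 = (0.0976, 0.9759, -0.1952).
r_{13} = e_1·v_3 = 1.7889; r_{23} = e_2·v_3 = 2.2446.
u_3 = v_3 − 1.7889·e_1 − 2.2446·e_2 = (-1.6190, 0.8095, 3.2381).
‖u_3‖ = 3.7097, so e_3 = (-0.4364, 0.2182, 0.8729).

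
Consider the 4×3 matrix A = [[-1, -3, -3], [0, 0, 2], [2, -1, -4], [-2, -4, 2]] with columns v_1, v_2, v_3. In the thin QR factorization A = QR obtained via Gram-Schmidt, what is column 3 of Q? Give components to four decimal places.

q_1 = v_1/‖v_1‖ = (-1, 0, 2, -2)/3.0000 = (-0.3333, 0.0000, 0.6667, -0.6667).
r_{12} = q_1·v_2 = 3.0000.
u_2 = v_2 − 3.0000·q_1 = (-2.0000, 0.0000, -3.0000, -2.0000).
‖u_2‖ = 4.1231, so q_2 = (-0.4851, 0.0000, -0.7276, -0.4851).
r_{13} = q_1·v_3 = -3.0000; r_{23} = q_2·v_3 = 3.3955.
u_3 = v_3 + 3.0000·q_1 − 3.3955·q_2 = (-2.3529, 2.0000, 0.4706, 1.6471).
‖u_3‖ = 3.5314, so q_3 = (-0.6663, 0.5664, 0.1333, 0.4664).

q_3 = (-0.6663, 0.5664, 0.1333, 0.4664)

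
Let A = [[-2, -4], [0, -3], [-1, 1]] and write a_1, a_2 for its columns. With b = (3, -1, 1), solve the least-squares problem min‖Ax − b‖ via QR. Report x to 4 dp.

a_1 = (-2, 0, -1); ‖a_1‖ = 2.2361, so e_1 = (-0.8944, 0.0000, -0.4472).
e_1·a_2 = (-0.8944)·(-4) + 0.0000·(-3) + (-0.4472)·1 = 3.1305.
u_2 = a_2 − 3.1305·e_1 = (-1.2000, -3.0000, 2.4000).
‖u_2‖ = 4.0249, so e_2 = (-0.2981, -0.7454, 0.5963).
Qᵀb = (-3.1305, 0.4472).
Back-substitute: x_2 = 0.4472/4.0249 = 0.1111.
x_1 = (-3.1305 − 3.1305·0.1111)/2.2361 = -1.5556.

x = (-1.5556, 0.1111)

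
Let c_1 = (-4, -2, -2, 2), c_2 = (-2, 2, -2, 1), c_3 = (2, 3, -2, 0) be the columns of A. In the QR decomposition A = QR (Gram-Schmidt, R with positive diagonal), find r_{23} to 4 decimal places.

r_{23} = 3.1171

c_1 = (-4, -2, -2, 2); ‖c_1‖ = 5.2915, so q_1 = (-0.7559, -0.3780, -0.3780, 0.3780).
q_1·c_2 = (-0.7559)·(-2) + (-0.3780)·2 + (-0.3780)·(-2) + 0.3780·1 = 1.8898.
u_2 = c_2 − 1.8898·q_1 = (-0.5714, 2.7143, -1.2857, 0.2857).
‖u_2‖ = 3.0706, so q_2 = (-0.1861, 0.8840, -0.4187, 0.0930).
r_{23} = q_2·c_3 = 3.1171.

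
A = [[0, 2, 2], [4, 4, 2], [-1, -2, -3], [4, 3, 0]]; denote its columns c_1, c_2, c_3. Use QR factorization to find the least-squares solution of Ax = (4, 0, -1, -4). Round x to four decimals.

q_1 = c_1/‖c_1‖ = (0, 4, -1, 4)/5.7446 = (0.0000, 0.6963, -0.1741, 0.6963).
r_{12} = q_1·c_2 = 5.2223.
u_2 = c_2 − 5.2223·q_1 = (2.0000, 0.3636, -1.0909, -0.6364).
‖u_2‖ = 2.3932, so q_2 = (0.8357, 0.1519, -0.4558, -0.2659).
r_{13} = q_1·c_3 = 1.9149; r_{23} = q_2·c_3 = 3.3428.
u_3 = c_3 − 1.9149·q_1 − 3.3428·q_2 = (-0.7937, 0.1587, -1.1429, -0.4444).
‖u_3‖ = 1.4693, so q_3 = (-0.5402, 0.1080, -0.7778, -0.3025).
Qᵀb = (-2.6112, 4.8623, -0.1729).
Back-substitute: x_3 = -0.1729/1.4693 = -0.1176.
x_2 = (4.8623 − 3.3428·(-0.1176))/2.3932 = 2.1961.
x_1 = (-2.6112 − 5.2223·2.1961 − 1.9149·(-0.1176))/5.7446 = -2.4118.

x = (-2.4118, 2.1961, -0.1176)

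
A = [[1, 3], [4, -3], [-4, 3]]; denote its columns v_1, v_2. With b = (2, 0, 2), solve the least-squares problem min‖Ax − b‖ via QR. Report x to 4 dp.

v_1 = (1, 4, -4); ‖v_1‖ = 5.7446, so e_1 = (0.1741, 0.6963, -0.6963).
e_1·v_2 = 0.1741·3 + 0.6963·(-3) + (-0.6963)·3 = -3.6556.
u_2 = v_2 + 3.6556·e_1 = (3.6364, -0.4545, 0.4545).
‖u_2‖ = 3.6927, so e_2 = (0.9847, -0.1231, 0.1231).
Qᵀb = (-1.0445, 2.2156).
Back-substitute: x_2 = 2.2156/3.6927 = 0.6000.
x_1 = (-1.0445 + 3.6556·0.6000)/5.7446 = 0.2000.

x = (0.2000, 0.6000)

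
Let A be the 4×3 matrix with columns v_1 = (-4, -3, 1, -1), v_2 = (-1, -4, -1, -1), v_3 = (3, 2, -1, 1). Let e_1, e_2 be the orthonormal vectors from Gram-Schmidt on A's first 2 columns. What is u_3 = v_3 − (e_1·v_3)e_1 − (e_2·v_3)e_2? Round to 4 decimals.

u_3 = (-0.0856, -0.0233, -0.1167, 0.2957)

v_1 = (-4, -3, 1, -1); ‖v_1‖ = 5.1962, so e_1 = (-0.7698, -0.5774, 0.1925, -0.1925).
e_1·v_2 = (-0.7698)·(-1) + (-0.5774)·(-4) + 0.1925·(-1) + (-0.1925)·(-1) = 3.0792.
u_2 = v_2 − 3.0792·e_1 = (1.3704, -2.2222, -1.5926, -0.4074).
‖u_2‖ = 3.0852, so e_2 = (0.4442, -0.7203, -0.5162, -0.1321).
e_1·v_3 = (-0.7698)·3 + (-0.5774)·2 + 0.1925·(-1) + (-0.1925)·1 = -3.8490; e_2·v_3 = 0.4442·3 + (-0.7203)·2 + (-0.5162)·(-1) + (-0.1321)·1 = 0.2761.
u_3 = v_3 + 3.8490·e_1 − 0.2761·e_2 = (-0.0856, -0.0233, -0.1167, 0.2957).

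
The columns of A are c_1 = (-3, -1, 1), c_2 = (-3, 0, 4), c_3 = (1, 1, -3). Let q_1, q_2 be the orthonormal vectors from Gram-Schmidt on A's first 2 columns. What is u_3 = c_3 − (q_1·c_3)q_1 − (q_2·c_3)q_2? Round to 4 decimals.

c_1 = (-3, -1, 1); ‖c_1‖ = 3.3166, so q_1 = (-0.9045, -0.3015, 0.3015).
q_1·c_2 = (-0.9045)·(-3) + (-0.3015)·0 + 0.3015·4 = 3.9196.
u_2 = c_2 − 3.9196·q_1 = (0.5455, 1.1818, 2.8182).
‖u_2‖ = 3.1042, so q_2 = (0.1757, 0.3807, 0.9078).
q_1·c_3 = (-0.9045)·1 + (-0.3015)·1 + 0.3015·(-3) = -2.1106; q_2·c_3 = 0.1757·1 + 0.3807·1 + 0.9078·(-3) = -2.1671.
u_3 = c_3 + 2.1106·q_1 + 2.1671·q_2 = (-0.5283, 1.1887, -0.3962).

u_3 = (-0.5283, 1.1887, -0.3962)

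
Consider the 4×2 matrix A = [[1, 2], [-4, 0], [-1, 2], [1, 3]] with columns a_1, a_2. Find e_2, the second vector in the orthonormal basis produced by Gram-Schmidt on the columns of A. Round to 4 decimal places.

e_2 = (0.4531, 0.1554, 0.5308, 0.6991)

a_1 = (1, -4, -1, 1); ‖a_1‖ = 4.3589, so e_1 = (0.2294, -0.9177, -0.2294, 0.2294).
e_1·a_2 = 0.2294·2 + (-0.9177)·0 + (-0.2294)·2 + 0.2294·3 = 0.6882.
u_2 = a_2 − 0.6882·e_1 = (1.8421, 0.6316, 2.1579, 2.8421).
‖u_2‖ = 4.0653, so e_2 = (0.4531, 0.1554, 0.5308, 0.6991).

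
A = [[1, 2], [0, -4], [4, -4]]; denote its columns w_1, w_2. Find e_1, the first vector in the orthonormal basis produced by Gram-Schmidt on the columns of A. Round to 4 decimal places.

e_1 = w_1/‖w_1‖ = (1, 0, 4)/4.1231 = (0.2425, 0.0000, 0.9701).

e_1 = (0.2425, 0.0000, 0.9701)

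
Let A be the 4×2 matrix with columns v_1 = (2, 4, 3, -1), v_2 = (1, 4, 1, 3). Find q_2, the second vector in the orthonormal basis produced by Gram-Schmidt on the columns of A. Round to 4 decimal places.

v_1 = (2, 4, 3, -1); ‖v_1‖ = 5.4772, so q_1 = (0.3651, 0.7303, 0.5477, -0.1826).
q_1·v_2 = 0.3651·1 + 0.7303·4 + 0.5477·1 + (-0.1826)·3 = 3.2863.
u_2 = v_2 − 3.2863·q_1 = (-0.2000, 1.6000, -0.8000, 3.6000).
‖u_2‖ = 4.0249, so q_2 = (-0.0497, 0.3975, -0.1988, 0.8944).

q_2 = (-0.0497, 0.3975, -0.1988, 0.8944)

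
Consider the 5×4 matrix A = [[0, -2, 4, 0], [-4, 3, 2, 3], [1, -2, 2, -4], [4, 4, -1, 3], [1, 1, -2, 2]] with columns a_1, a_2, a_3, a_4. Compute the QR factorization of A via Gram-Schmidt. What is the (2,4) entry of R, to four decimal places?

a_1 = (0, -4, 1, 4, 1); ‖a_1‖ = 5.8310, so e_1 = (0.0000, -0.6860, 0.1715, 0.6860, 0.1715).
e_1·a_2 = 0.0000·(-2) + (-0.6860)·3 + 0.1715·(-2) + 0.6860·4 + 0.1715·1 = 0.5145.
u_2 = a_2 − 0.5145·e_1 = (-2.0000, 3.3529, -2.0882, 3.6471, 0.9118).
‖u_2‖ = 5.8082, so e_2 = (-0.3443, 0.5773, -0.3595, 0.6279, 0.1570).
r_{24} = e_2·a_4 = 5.3677.

r_{24} = 5.3677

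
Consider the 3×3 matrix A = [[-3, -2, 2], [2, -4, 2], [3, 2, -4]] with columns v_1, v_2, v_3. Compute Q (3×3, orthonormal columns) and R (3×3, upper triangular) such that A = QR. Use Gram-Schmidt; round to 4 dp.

Q = [[-0.6396, -0.3015, -0.7071], [0.4264, -0.9045, 0.0000], [0.6396, 0.3015, -0.7071]], R = [[4.6904, 0.8528, -2.9848], [0.0000, 4.8242, -3.6181], [0.0000, 0.0000, 1.4142]]

v_1 = (-3, 2, 3); ‖v_1‖ = 4.6904, so q_1 = (-0.6396, 0.4264, 0.6396).
q_1·v_2 = (-0.6396)·(-2) + 0.4264·(-4) + 0.6396·2 = 0.8528.
u_2 = v_2 − 0.8528·q_1 = (-1.4545, -4.3636, 1.4545).
‖u_2‖ = 4.8242, so q_2 = (-0.3015, -0.9045, 0.3015).
q_1·v_3 = (-0.6396)·2 + 0.4264·2 + 0.6396·(-4) = -2.9848; q_2·v_3 = (-0.3015)·2 + (-0.9045)·2 + 0.3015·(-4) = -3.6181.
u_3 = v_3 + 2.9848·q_1 + 3.6181·q_2 = (-1.0000, 0.0000, -1.0000).
‖u_3‖ = 1.4142, so q_3 = (-0.7071, 0.0000, -0.7071).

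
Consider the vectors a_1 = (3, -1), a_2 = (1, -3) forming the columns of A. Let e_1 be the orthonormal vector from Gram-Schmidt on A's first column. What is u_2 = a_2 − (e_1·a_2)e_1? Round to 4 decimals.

a_1 = (3, -1); ‖a_1‖ = 3.1623, so e_1 = (0.9487, -0.3162).
e_1·a_2 = 0.9487·1 + (-0.3162)·(-3) = 1.8974.
u_2 = a_2 − 1.8974·e_1 = (-0.8000, -2.4000).

u_2 = (-0.8000, -2.4000)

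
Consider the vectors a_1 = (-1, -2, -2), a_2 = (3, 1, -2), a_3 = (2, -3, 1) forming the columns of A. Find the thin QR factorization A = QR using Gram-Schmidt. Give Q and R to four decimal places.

Q = [[-0.3333, 0.7752, 0.5367], [-0.6667, 0.2087, -0.7155], [-0.6667, -0.5963, 0.4472]], R = [[3.0000, -0.3333, 0.6667], [0.0000, 3.7268, 0.3280], [0.0000, 0.0000, 3.6672]]

a_1 = (-1, -2, -2); ‖a_1‖ = 3.0000, so e_1 = (-0.3333, -0.6667, -0.6667).
e_1·a_2 = (-0.3333)·3 + (-0.6667)·1 + (-0.6667)·(-2) = -0.3333.
u_2 = a_2 + 0.3333·e_1 = (2.8889, 0.7778, -2.2222).
‖u_2‖ = 3.7268, so e_2 = (0.7752, 0.2087, -0.5963).
e_1·a_3 = (-0.3333)·2 + (-0.6667)·(-3) + (-0.6667)·1 = 0.6667; e_2·a_3 = 0.7752·2 + 0.2087·(-3) + (-0.5963)·1 = 0.3280.
u_3 = a_3 − 0.6667·e_1 − 0.3280·e_2 = (1.9680, -2.6240, 1.6400).
‖u_3‖ = 3.6672, so e_3 = (0.5367, -0.7155, 0.4472).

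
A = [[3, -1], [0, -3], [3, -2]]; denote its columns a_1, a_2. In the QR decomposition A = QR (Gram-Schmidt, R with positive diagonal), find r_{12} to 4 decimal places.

e_1 = a_1/‖a_1‖ = (3, 0, 3)/4.2426 = (0.7071, 0.0000, 0.7071).
r_{12} = e_1·a_2 = -2.1213.

r_{12} = -2.1213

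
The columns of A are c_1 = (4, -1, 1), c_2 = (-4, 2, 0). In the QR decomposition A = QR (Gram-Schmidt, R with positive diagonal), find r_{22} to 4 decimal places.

r_{22} = 1.4142

c_1 = (4, -1, 1); ‖c_1‖ = 4.2426, so q_1 = (0.9428, -0.2357, 0.2357).
q_1·c_2 = 0.9428·(-4) + (-0.2357)·2 + 0.2357·0 = -4.2426.
u_2 = c_2 + 4.2426·q_1 = (0.0000, 1.0000, 1.0000).
r_{22} = ‖u_2‖ = 1.4142.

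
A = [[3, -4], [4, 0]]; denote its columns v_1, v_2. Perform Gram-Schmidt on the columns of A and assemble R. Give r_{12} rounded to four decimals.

r_{12} = -2.4000

v_1 = (3, 4); ‖v_1‖ = 5.0000, so q_1 = (0.6000, 0.8000).
r_{12} = q_1·v_2 = -2.4000.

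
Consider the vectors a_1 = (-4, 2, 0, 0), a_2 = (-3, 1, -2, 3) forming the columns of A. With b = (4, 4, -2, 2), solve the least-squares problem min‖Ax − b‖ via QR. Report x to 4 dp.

x = (-0.8030, 0.5758)

a_1 = (-4, 2, 0, 0); ‖a_1‖ = 4.4721, so q_1 = (-0.8944, 0.4472, 0.0000, 0.0000).
q_1·a_2 = (-0.8944)·(-3) + 0.4472·1 + 0.0000·(-2) + 0.0000·3 = 3.1305.
u_2 = a_2 − 3.1305·q_1 = (-0.2000, -0.4000, -2.0000, 3.0000).
‖u_2‖ = 3.6332, so q_2 = (-0.0550, -0.1101, -0.5505, 0.8257).
Qᵀb = (-1.7889, 2.0918).
Back-substitute: x_2 = 2.0918/3.6332 = 0.5758.
x_1 = (-1.7889 − 3.1305·0.5758)/4.4721 = -0.8030.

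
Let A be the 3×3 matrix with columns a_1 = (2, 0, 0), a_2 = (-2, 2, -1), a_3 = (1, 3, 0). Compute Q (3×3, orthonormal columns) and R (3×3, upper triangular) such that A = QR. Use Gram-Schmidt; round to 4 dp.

Q = [[1.0000, 0.0000, 0.0000], [0.0000, 0.8944, 0.4472], [0.0000, -0.4472, 0.8944]], R = [[2.0000, -2.0000, 1.0000], [0.0000, 2.2361, 2.6833], [0.0000, 0.0000, 1.3416]]

a_1 = (2, 0, 0); ‖a_1‖ = 2.0000, so e_1 = (1.0000, 0.0000, 0.0000).
e_1·a_2 = 1.0000·(-2) + 0.0000·2 + 0.0000·(-1) = -2.0000.
u_2 = a_2 + 2.0000·e_1 = (0.0000, 2.0000, -1.0000).
‖u_2‖ = 2.2361, so e_2 = (0.0000, 0.8944, -0.4472).
e_1·a_3 = 1.0000·1 + 0.0000·3 + 0.0000·0 = 1.0000; e_2·a_3 = 0.0000·1 + 0.8944·3 + (-0.4472)·0 = 2.6833.
u_3 = a_3 − 1.0000·e_1 − 2.6833·e_2 = (0.0000, 0.6000, 1.2000).
‖u_3‖ = 1.3416, so e_3 = (0.0000, 0.4472, 0.8944).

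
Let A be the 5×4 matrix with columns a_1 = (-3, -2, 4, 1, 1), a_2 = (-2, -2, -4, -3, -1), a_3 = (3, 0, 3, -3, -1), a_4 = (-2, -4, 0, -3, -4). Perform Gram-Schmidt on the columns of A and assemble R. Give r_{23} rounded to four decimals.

r_{23} = -1.5003

a_1 = (-3, -2, 4, 1, 1); ‖a_1‖ = 5.5678, so e_1 = (-0.5388, -0.3592, 0.7184, 0.1796, 0.1796).
e_1·a_2 = (-0.5388)·(-2) + (-0.3592)·(-2) + 0.7184·(-4) + 0.1796·(-3) + 0.1796·(-1) = -1.7961.
u_2 = a_2 + 1.7961·e_1 = (-2.9677, -2.6452, -2.7097, -2.6774, -0.6774).
‖u_2‖ = 5.5474, so e_2 = (-0.5350, -0.4768, -0.4885, -0.4826, -0.1221).
r_{23} = e_2·a_3 = -1.5003.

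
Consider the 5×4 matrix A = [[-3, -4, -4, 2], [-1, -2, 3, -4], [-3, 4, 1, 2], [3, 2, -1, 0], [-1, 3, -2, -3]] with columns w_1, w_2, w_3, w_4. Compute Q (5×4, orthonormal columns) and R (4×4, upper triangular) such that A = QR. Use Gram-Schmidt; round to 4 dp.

w_1 = (-3, -1, -3, 3, -1); ‖w_1‖ = 5.3852, so q_1 = (-0.5571, -0.1857, -0.5571, 0.5571, -0.1857).
q_1·w_2 = (-0.5571)·(-4) + (-0.1857)·(-2) + (-0.5571)·4 + 0.5571·2 + (-0.1857)·3 = 0.9285.
u_2 = w_2 − 0.9285·q_1 = (-3.4828, -1.8276, 4.5172, 1.4828, 3.1724).
‖u_2‖ = 6.9382, so q_2 = (-0.5020, -0.2634, 0.6511, 0.2137, 0.4572).
q_1·w_3 = (-0.5571)·(-4) + (-0.1857)·3 + (-0.5571)·1 + 0.5571·(-1) + (-0.1857)·(-2) = 0.9285; q_2·w_3 = (-0.5020)·(-4) + (-0.2634)·3 + 0.6511·1 + 0.2137·(-1) + 0.4572·(-2) = 0.7405.
u_3 = w_3 − 0.9285·q_1 − 0.7405·q_2 = (-3.1110, 3.3675, 1.0351, -1.6755, -2.1662).
‖u_3‖ = 5.4396, so q_3 = (-0.5719, 0.6191, 0.1903, -0.3080, -0.3982).
q_1·w_4 = (-0.5571)·2 + (-0.1857)·(-4) + (-0.5571)·2 + 0.5571·0 + (-0.1857)·(-3) = -0.9285; q_2·w_4 = (-0.5020)·2 + (-0.2634)·(-4) + 0.6511·2 + 0.2137·0 + 0.4572·(-3) = -0.0199; q_3·w_4 = (-0.5719)·2 + 0.6191·(-4) + 0.1903·2 + (-0.3080)·0 + (-0.3982)·(-3) = -2.0448.
u_4 = w_4 + 0.9285·q_1 + 0.0199·q_2 + 2.0448·q_3 = (0.3033, -2.9118, 1.8848, -0.1084, -3.9776).
‖u_4‖ = 5.2874, so q_4 = (0.0574, -0.5507, 0.3565, -0.0205, -0.7523).

Q = [[-0.5571, -0.5020, -0.5719, 0.0574], [-0.1857, -0.2634, 0.6191, -0.5507], [-0.5571, 0.6511, 0.1903, 0.3565], [0.5571, 0.2137, -0.3080, -0.0205], [-0.1857, 0.4572, -0.3982, -0.7523]], R = [[5.3852, 0.9285, 0.9285, -0.9285], [0.0000, 6.9382, 0.7405, -0.0199], [0.0000, 0.0000, 5.4396, -2.0448], [0.0000, 0.0000, 0.0000, 5.2874]]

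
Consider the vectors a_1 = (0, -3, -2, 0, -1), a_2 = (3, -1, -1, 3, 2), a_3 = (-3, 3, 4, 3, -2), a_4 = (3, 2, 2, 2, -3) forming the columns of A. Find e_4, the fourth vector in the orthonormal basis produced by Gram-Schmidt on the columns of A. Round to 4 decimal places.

e_4 = (0.6702, 0.1652, 0.1060, -0.1081, -0.7076)

e_1 = a_1/‖a_1‖ = (0, -3, -2, 0, -1)/3.7417 = (0.0000, -0.8018, -0.5345, 0.0000, -0.2673).
r_{12} = e_1·a_2 = 0.8018.
u_2 = a_2 − 0.8018·e_1 = (3.0000, -0.3571, -0.5714, 3.0000, 2.2143).
‖u_2‖ = 4.8329, so e_2 = (0.6207, -0.0739, -0.1182, 0.6207, 0.4582).
r_{13} = e_1·a_3 = -4.0089; r_{23} = e_2·a_3 = -1.6110.
u_3 = a_3 + 4.0089·e_1 + 1.6110·e_2 = (-2.0000, -0.3333, 1.6667, 4.0000, -2.3333).
‖u_3‖ = 5.3229, so e_3 = (-0.3757, -0.0626, 0.3131, 0.7515, -0.4384).
r_{14} = e_1·a_4 = -1.8708; r_{24} = e_2·a_4 = 1.3449; r_{34} = e_3·a_4 = 2.1918.
u_4 = a_4 + 1.8708·e_1 − 1.3449·e_2 − 2.1918·e_3 = (2.9887, 0.7366, 0.4727, -0.4819, -3.1554).
‖u_4‖ = 4.4595, so e_4 = (0.6702, 0.1652, 0.1060, -0.1081, -0.7076).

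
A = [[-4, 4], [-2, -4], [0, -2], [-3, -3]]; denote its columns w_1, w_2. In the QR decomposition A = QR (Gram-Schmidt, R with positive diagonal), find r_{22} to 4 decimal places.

r_{22} = 6.7056

w_1 = (-4, -2, 0, -3); ‖w_1‖ = 5.3852, so q_1 = (-0.7428, -0.3714, 0.0000, -0.5571).
q_1·w_2 = (-0.7428)·4 + (-0.3714)·(-4) + 0.0000·(-2) + (-0.5571)·(-3) = 0.1857.
u_2 = w_2 − 0.1857·q_1 = (4.1379, -3.9310, -2.0000, -2.8966).
r_{22} = ‖u_2‖ = 6.7056.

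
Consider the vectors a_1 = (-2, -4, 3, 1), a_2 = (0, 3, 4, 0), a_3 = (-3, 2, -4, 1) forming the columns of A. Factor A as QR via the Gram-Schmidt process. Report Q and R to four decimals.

q_1 = a_1/‖a_1‖ = (-2, -4, 3, 1)/5.4772 = (-0.3651, -0.7303, 0.5477, 0.1826).
r_{12} = q_1·a_2 = 0.0000.
u_2 = a_2 + 0.0000·q_1 = (0.0000, 3.0000, 4.0000, 0.0000).
‖u_2‖ = 5.0000, so q_2 = (0.0000, 0.6000, 0.8000, 0.0000).
r_{13} = q_1·a_3 = -2.3735; r_{23} = q_2·a_3 = -2.0000.
u_3 = a_3 + 2.3735·q_1 + 2.0000·q_2 = (-3.8667, 1.4667, -1.1000, 1.4333).
‖u_3‖ = 4.5129, so q_3 = (-0.8568, 0.3250, -0.2437, 0.3176).

Q = [[-0.3651, 0.0000, -0.8568], [-0.7303, 0.6000, 0.3250], [0.5477, 0.8000, -0.2437], [0.1826, 0.0000, 0.3176]], R = [[5.4772, 0.0000, -2.3735], [0.0000, 5.0000, -2.0000], [0.0000, 0.0000, 4.5129]]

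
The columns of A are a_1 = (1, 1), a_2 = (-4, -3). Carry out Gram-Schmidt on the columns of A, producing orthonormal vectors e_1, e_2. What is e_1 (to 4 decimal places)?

e_1 = (0.7071, 0.7071)

a_1 = (1, 1); ‖a_1‖ = 1.4142, so e_1 = (0.7071, 0.7071).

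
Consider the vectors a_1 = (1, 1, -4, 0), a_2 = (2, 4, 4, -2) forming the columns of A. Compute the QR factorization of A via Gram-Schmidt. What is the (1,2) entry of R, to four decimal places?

q_1 = a_1/‖a_1‖ = (1, 1, -4, 0)/4.2426 = (0.2357, 0.2357, -0.9428, 0.0000).
r_{12} = q_1·a_2 = -2.3570.

r_{12} = -2.3570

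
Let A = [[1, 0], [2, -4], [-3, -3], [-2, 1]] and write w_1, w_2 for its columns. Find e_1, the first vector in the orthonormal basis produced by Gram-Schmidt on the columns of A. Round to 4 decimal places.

e_1 = (0.2357, 0.4714, -0.7071, -0.4714)

w_1 = (1, 2, -3, -2); ‖w_1‖ = 4.2426, so e_1 = (0.2357, 0.4714, -0.7071, -0.4714).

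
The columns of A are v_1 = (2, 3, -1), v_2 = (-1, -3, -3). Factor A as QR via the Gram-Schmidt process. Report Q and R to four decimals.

Q = [[0.5345, 0.0376], [0.8018, -0.3385], [-0.2673, -0.9402]], R = [[3.7417, -2.1381], [0.0000, 3.7985]]

v_1 = (2, 3, -1); ‖v_1‖ = 3.7417, so q_1 = (0.5345, 0.8018, -0.2673).
q_1·v_2 = 0.5345·(-1) + 0.8018·(-3) + (-0.2673)·(-3) = -2.1381.
u_2 = v_2 + 2.1381·q_1 = (0.1429, -1.2857, -3.5714).
‖u_2‖ = 3.7985, so q_2 = (0.0376, -0.3385, -0.9402).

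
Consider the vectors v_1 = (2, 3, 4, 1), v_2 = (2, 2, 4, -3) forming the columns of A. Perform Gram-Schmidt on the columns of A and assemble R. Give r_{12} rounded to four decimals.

r_{12} = 4.1992

v_1 = (2, 3, 4, 1); ‖v_1‖ = 5.4772, so q_1 = (0.3651, 0.5477, 0.7303, 0.1826).
r_{12} = q_1·v_2 = 4.1992.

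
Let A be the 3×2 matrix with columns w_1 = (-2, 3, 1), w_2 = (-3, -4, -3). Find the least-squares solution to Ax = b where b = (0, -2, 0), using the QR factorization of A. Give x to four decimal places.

x = (-0.3342, 0.1468)

w_1 = (-2, 3, 1); ‖w_1‖ = 3.7417, so q_1 = (-0.5345, 0.8018, 0.2673).
q_1·w_2 = (-0.5345)·(-3) + 0.8018·(-4) + 0.2673·(-3) = -2.4054.
u_2 = w_2 + 2.4054·q_1 = (-4.2857, -2.0714, -2.3571).
‖u_2‖ = 5.3117, so q_2 = (-0.8068, -0.3900, -0.4438).
Qᵀb = (-1.6036, 0.7799).
Back-substitute: x_2 = 0.7799/5.3117 = 0.1468.
x_1 = (-1.6036 + 2.4054·0.1468)/3.7417 = -0.3342.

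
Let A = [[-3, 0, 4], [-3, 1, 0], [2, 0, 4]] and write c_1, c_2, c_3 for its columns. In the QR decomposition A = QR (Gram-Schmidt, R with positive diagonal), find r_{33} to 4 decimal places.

q_1 = c_1/‖c_1‖ = (-3, -3, 2)/4.6904 = (-0.6396, -0.6396, 0.4264).
r_{12} = q_1·c_2 = -0.6396.
u_2 = c_2 + 0.6396·q_1 = (-0.4091, 0.5909, 0.2727).
‖u_2‖ = 0.7687, so q_2 = (-0.5322, 0.7687, 0.3548).
r_{13} = q_1·c_3 = -0.8528; r_{23} = q_2·c_3 = -0.7096.
u_3 = c_3 + 0.8528·q_1 + 0.7096·q_2 = (3.0769, 0.0000, 4.6154).
r_{33} = ‖u_3‖ = 5.5470.

r_{33} = 5.5470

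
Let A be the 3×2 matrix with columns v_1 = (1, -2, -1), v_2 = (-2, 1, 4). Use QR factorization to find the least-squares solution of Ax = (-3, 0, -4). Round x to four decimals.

v_1 = (1, -2, -1); ‖v_1‖ = 2.4495, so e_1 = (0.4082, -0.8165, -0.4082).
e_1·v_2 = 0.4082·(-2) + (-0.8165)·1 + (-0.4082)·4 = -3.2660.
u_2 = v_2 + 3.2660·e_1 = (-0.6667, -1.6667, 2.6667).
‖u_2‖ = 3.2146, so e_2 = (-0.2074, -0.5185, 0.8296).
Qᵀb = (0.4082, -2.6961).
Back-substitute: x_2 = -2.6961/3.2146 = -0.8387.
x_1 = (0.4082 + 3.2660·(-0.8387))/2.4495 = -0.9516.

x = (-0.9516, -0.8387)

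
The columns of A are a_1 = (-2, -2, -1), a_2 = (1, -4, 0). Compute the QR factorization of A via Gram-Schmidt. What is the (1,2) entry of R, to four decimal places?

e_1 = a_1/‖a_1‖ = (-2, -2, -1)/3.0000 = (-0.6667, -0.6667, -0.3333).
r_{12} = e_1·a_2 = 2.0000.

r_{12} = 2.0000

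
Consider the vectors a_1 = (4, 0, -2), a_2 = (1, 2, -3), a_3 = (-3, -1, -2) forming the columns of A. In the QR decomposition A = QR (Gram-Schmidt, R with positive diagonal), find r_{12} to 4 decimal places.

a_1 = (4, 0, -2); ‖a_1‖ = 4.4721, so e_1 = (0.8944, 0.0000, -0.4472).
r_{12} = e_1·a_2 = 2.2361.

r_{12} = 2.2361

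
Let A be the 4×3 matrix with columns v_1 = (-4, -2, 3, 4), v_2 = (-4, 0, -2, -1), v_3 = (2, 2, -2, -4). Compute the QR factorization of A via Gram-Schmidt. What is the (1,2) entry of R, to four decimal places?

e_1 = v_1/‖v_1‖ = (-4, -2, 3, 4)/6.7082 = (-0.5963, -0.2981, 0.4472, 0.5963).
r_{12} = e_1·v_2 = 0.8944.

r_{12} = 0.8944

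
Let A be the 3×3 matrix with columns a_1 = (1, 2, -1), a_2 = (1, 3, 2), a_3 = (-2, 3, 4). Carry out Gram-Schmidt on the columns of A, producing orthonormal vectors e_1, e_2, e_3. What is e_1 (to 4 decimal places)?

a_1 = (1, 2, -1); ‖a_1‖ = 2.4495, so e_1 = (0.4082, 0.8165, -0.4082).

e_1 = (0.4082, 0.8165, -0.4082)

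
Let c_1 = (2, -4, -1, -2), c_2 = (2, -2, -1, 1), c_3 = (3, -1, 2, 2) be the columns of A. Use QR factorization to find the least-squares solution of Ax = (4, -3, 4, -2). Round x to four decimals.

c_1 = (2, -4, -1, -2); ‖c_1‖ = 5.0000, so e_1 = (0.4000, -0.8000, -0.2000, -0.4000).
e_1·c_2 = 0.4000·2 + (-0.8000)·(-2) + (-0.2000)·(-1) + (-0.4000)·1 = 2.2000.
u_2 = c_2 − 2.2000·e_1 = (1.1200, -0.2400, -0.5600, 1.8800).
‖u_2‖ = 2.2716, so e_2 = (0.4931, -0.1057, -0.2465, 0.8276).
e_1·c_3 = 0.4000·3 + (-0.8000)·(-1) + (-0.2000)·2 + (-0.4000)·2 = 0.8000; e_2·c_3 = 0.4931·3 + (-0.1057)·(-1) + (-0.2465)·2 + 0.8276·2 = 2.7470.
u_3 = c_3 − 0.8000·e_1 − 2.7470·e_2 = (1.3256, -0.0698, 2.8372, 0.0465).
‖u_3‖ = 3.1327, so e_3 = (0.4231, -0.0223, 0.9057, 0.0148).
Qᵀb = (4.0000, -0.3522, 5.3524).
Back-substitute: x_3 = 5.3524/3.1327 = 1.7085.
x_2 = (-0.3522 − 2.7470·1.7085)/2.2716 = -2.2212.
x_1 = (4.0000 − 2.2000·(-2.2212) − 0.8000·1.7085)/5.0000 = 1.5039.

x = (1.5039, -2.2212, 1.7085)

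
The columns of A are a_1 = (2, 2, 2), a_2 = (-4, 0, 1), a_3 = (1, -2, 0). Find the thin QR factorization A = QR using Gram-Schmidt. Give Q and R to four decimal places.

q_1 = a_1/‖a_1‖ = (2, 2, 2)/3.4641 = (0.5774, 0.5774, 0.5774).
r_{12} = q_1·a_2 = -1.7321.
u_2 = a_2 + 1.7321·q_1 = (-3.0000, 1.0000, 2.0000).
‖u_2‖ = 3.7417, so q_2 = (-0.8018, 0.2673, 0.5345).
r_{13} = q_1·a_3 = -0.5774; r_{23} = q_2·a_3 = -1.3363.
u_3 = a_3 + 0.5774·q_1 + 1.3363·q_2 = (0.2619, -1.3095, 1.0476).
‖u_3‖ = 1.6973, so q_3 = (0.1543, -0.7715, 0.6172).

Q = [[0.5774, -0.8018, 0.1543], [0.5774, 0.2673, -0.7715], [0.5774, 0.5345, 0.6172]], R = [[3.4641, -1.7321, -0.5774], [0.0000, 3.7417, -1.3363], [0.0000, 0.0000, 1.6973]]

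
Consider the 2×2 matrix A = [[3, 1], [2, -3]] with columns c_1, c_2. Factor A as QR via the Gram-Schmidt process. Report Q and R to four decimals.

Q = [[0.8321, 0.5547], [0.5547, -0.8321]], R = [[3.6056, -0.8321], [0.0000, 3.0509]]

e_1 = c_1/‖c_1‖ = (3, 2)/3.6056 = (0.8321, 0.5547).
r_{12} = e_1·c_2 = -0.8321.
u_2 = c_2 + 0.8321·e_1 = (1.6923, -2.5385).
‖u_2‖ = 3.0509, so e_2 = (0.5547, -0.8321).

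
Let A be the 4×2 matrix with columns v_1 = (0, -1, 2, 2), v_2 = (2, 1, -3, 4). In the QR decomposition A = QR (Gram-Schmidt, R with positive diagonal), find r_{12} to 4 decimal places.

r_{12} = 0.3333

e_1 = v_1/‖v_1‖ = (0, -1, 2, 2)/3.0000 = (0.0000, -0.3333, 0.6667, 0.6667).
r_{12} = e_1·v_2 = 0.3333.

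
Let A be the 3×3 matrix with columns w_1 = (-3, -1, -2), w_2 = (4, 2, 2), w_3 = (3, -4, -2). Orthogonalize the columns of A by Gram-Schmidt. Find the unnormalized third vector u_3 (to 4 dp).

w_1 = (-3, -1, -2); ‖w_1‖ = 3.7417, so e_1 = (-0.8018, -0.2673, -0.5345).
e_1·w_2 = (-0.8018)·4 + (-0.2673)·2 + (-0.5345)·2 = -4.8107.
u_2 = w_2 + 4.8107·e_1 = (0.1429, 0.7143, -0.5714).
‖u_2‖ = 0.9258, so e_2 = (0.1543, 0.7715, -0.6172).
e_1·w_3 = (-0.8018)·3 + (-0.2673)·(-4) + (-0.5345)·(-2) = -0.2673; e_2·w_3 = 0.1543·3 + 0.7715·(-4) + (-0.6172)·(-2) = -1.3887.
u_3 = w_3 + 0.2673·e_1 + 1.3887·e_2 = (3.0000, -3.0000, -3.0000).

u_3 = (3.0000, -3.0000, -3.0000)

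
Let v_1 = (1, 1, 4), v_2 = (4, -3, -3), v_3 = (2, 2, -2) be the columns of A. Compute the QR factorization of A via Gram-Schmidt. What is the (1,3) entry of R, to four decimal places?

r_{13} = -0.9428

v_1 = (1, 1, 4); ‖v_1‖ = 4.2426, so e_1 = (0.2357, 0.2357, 0.9428).
r_{13} = e_1·v_3 = -0.9428.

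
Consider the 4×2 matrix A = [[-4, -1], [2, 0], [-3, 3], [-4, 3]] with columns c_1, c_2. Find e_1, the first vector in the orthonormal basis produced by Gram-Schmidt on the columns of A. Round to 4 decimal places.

e_1 = (-0.5963, 0.2981, -0.4472, -0.5963)

e_1 = c_1/‖c_1‖ = (-4, 2, -3, -4)/6.7082 = (-0.5963, 0.2981, -0.4472, -0.5963).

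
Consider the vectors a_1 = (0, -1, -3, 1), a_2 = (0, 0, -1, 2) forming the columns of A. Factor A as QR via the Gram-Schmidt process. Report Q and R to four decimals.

Q = [[0.0000, 0.0000], [-0.3015, 0.2752], [-0.9045, 0.2202], [0.3015, 0.9358]], R = [[3.3166, 1.5076], [0.0000, 1.6514]]

a_1 = (0, -1, -3, 1); ‖a_1‖ = 3.3166, so e_1 = (0.0000, -0.3015, -0.9045, 0.3015).
e_1·a_2 = 0.0000·0 + (-0.3015)·0 + (-0.9045)·(-1) + 0.3015·2 = 1.5076.
u_2 = a_2 − 1.5076·e_1 = (0.0000, 0.4545, 0.3636, 1.5455).
‖u_2‖ = 1.6514, so e_2 = (0.0000, 0.2752, 0.2202, 0.9358).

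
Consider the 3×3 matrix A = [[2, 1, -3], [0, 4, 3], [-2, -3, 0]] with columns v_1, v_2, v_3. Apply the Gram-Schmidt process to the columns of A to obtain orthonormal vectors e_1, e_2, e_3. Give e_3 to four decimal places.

e_1 = v_1/‖v_1‖ = (2, 0, -2)/2.8284 = (0.7071, 0.0000, -0.7071).
r_{12} = e_1·v_2 = 2.8284.
u_2 = v_2 − 2.8284·e_1 = (-1.0000, 4.0000, -1.0000).
‖u_2‖ = 4.2426, so e_2 = (-0.2357, 0.9428, -0.2357).
r_{13} = e_1·v_3 = -2.1213; r_{23} = e_2·v_3 = 3.5355.
u_3 = v_3 + 2.1213·e_1 − 3.5355·e_2 = (-0.6667, -0.3333, -0.6667).
‖u_3‖ = 1.0000, so e_3 = (-0.6667, -0.3333, -0.6667).

e_3 = (-0.6667, -0.3333, -0.6667)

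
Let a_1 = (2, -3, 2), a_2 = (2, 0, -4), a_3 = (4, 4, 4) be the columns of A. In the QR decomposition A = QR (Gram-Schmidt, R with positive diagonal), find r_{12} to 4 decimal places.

r_{12} = -0.9701

a_1 = (2, -3, 2); ‖a_1‖ = 4.1231, so e_1 = (0.4851, -0.7276, 0.4851).
r_{12} = e_1·a_2 = -0.9701.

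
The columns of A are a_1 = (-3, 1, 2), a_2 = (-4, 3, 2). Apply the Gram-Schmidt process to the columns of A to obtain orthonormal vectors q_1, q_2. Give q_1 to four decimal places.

q_1 = (-0.8018, 0.2673, 0.5345)

a_1 = (-3, 1, 2); ‖a_1‖ = 3.7417, so q_1 = (-0.8018, 0.2673, 0.5345).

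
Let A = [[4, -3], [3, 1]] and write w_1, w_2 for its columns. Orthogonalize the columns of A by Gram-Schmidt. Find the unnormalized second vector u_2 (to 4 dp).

u_2 = (-1.5600, 2.0800)

w_1 = (4, 3); ‖w_1‖ = 5.0000, so e_1 = (0.8000, 0.6000).
e_1·w_2 = 0.8000·(-3) + 0.6000·1 = -1.8000.
u_2 = w_2 + 1.8000·e_1 = (-1.5600, 2.0800).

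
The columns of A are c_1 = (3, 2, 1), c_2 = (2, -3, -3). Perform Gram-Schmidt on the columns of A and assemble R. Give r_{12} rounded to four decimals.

c_1 = (3, 2, 1); ‖c_1‖ = 3.7417, so e_1 = (0.8018, 0.5345, 0.2673).
r_{12} = e_1·c_2 = -0.8018.

r_{12} = -0.8018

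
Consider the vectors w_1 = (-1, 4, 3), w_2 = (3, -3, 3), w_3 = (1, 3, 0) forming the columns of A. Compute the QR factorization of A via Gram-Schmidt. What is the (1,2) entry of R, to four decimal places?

r_{12} = -1.1767

w_1 = (-1, 4, 3); ‖w_1‖ = 5.0990, so q_1 = (-0.1961, 0.7845, 0.5883).
r_{12} = q_1·w_2 = -1.1767.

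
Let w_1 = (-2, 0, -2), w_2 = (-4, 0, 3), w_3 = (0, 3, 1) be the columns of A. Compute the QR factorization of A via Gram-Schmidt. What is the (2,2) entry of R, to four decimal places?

r_{22} = 4.9497

w_1 = (-2, 0, -2); ‖w_1‖ = 2.8284, so e_1 = (-0.7071, 0.0000, -0.7071).
e_1·w_2 = (-0.7071)·(-4) + 0.0000·0 + (-0.7071)·3 = 0.7071.
u_2 = w_2 − 0.7071·e_1 = (-3.5000, 0.0000, 3.5000).
r_{22} = ‖u_2‖ = 4.9497.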